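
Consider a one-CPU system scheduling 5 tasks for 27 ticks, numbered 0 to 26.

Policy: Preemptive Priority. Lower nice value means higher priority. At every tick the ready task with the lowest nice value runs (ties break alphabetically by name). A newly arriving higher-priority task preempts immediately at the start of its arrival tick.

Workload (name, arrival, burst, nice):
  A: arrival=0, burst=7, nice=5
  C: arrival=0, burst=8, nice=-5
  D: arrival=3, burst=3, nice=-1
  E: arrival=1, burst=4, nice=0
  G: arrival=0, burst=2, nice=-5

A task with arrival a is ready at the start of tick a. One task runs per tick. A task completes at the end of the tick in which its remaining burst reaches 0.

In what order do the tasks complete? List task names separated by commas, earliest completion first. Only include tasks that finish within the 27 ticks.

completion order = C, G, D, E, A

t=0: ready={A,C,G} → run C
t=1: ready={A,C,E,G} → run C
t=2: ready={A,C,E,G} → run C
t=3: ready={A,C,D,E,G} → run C
t=4: ready={A,C,D,E,G} → run C
t=5: ready={A,C,D,E,G} → run C
t=6: ready={A,C,D,E,G} → run C
t=7: ready={A,C,D,E,G} → run C
t=8: ready={A,D,E,G} → run G
t=9: ready={A,D,E,G} → run G
t=10: ready={A,D,E} → run D
t=11: ready={A,D,E} → run D
t=12: ready={A,D,E} → run D
t=13: ready={A,E} → run E
t=14: ready={A,E} → run E
t=15: ready={A,E} → run E
t=16: ready={A,E} → run E
t=17: ready={A} → run A
t=18: ready={A} → run A
t=19: ready={A} → run A
t=20: ready={A} → run A
t=21: ready={A} → run A
t=22: ready={A} → run A
t=23: ready={A} → run A
t=24: (idle)
t=25: (idle)
t=26: (idle)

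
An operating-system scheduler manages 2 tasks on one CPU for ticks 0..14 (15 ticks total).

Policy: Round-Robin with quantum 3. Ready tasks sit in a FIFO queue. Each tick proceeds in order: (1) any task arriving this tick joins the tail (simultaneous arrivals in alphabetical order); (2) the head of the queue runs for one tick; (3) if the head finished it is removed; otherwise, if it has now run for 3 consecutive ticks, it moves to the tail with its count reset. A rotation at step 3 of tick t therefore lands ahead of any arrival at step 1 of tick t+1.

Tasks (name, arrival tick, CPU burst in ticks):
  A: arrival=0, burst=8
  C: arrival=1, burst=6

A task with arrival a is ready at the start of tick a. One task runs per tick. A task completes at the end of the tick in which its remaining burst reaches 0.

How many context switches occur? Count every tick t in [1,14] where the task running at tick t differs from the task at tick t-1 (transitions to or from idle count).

t=0: queue=[A] q_used=0 → run A
t=1: queue=[A,C] q_used=1 → run A
t=2: queue=[A,C] q_used=2 → run A
t=3: queue=[C,A] q_used=0 → run C
t=4: queue=[C,A] q_used=1 → run C
t=5: queue=[C,A] q_used=2 → run C
t=6: queue=[A,C] q_used=0 → run A
t=7: queue=[A,C] q_used=1 → run A
t=8: queue=[A,C] q_used=2 → run A
t=9: queue=[C,A] q_used=0 → run C
t=10: queue=[C,A] q_used=1 → run C
t=11: queue=[C,A] q_used=2 → run C
t=12: queue=[A] q_used=0 → run A
t=13: queue=[A] q_used=1 → run A
t=14: (idle)

context switches = 5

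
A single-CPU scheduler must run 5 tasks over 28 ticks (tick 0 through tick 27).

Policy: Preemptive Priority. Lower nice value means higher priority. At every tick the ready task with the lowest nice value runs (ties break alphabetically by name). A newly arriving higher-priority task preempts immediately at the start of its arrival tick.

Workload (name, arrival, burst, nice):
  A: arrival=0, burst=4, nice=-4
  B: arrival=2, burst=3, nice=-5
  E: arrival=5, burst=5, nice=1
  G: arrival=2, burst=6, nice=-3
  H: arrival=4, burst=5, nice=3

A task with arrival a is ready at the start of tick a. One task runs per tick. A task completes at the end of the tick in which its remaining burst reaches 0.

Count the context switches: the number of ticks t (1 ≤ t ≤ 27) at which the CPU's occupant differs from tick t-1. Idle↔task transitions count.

t=0: ready={A} → run A
t=1: ready={A} → run A
t=2: ready={A,B,G} → run B
t=3: ready={A,B,G} → run B
t=4: ready={A,B,G,H} → run B
t=5: ready={A,E,G,H} → run A
t=6: ready={A,E,G,H} → run A
t=7: ready={E,G,H} → run G
t=8: ready={E,G,H} → run G
t=9: ready={E,G,H} → run G
t=10: ready={E,G,H} → run G
t=11: ready={E,G,H} → run G
t=12: ready={E,G,H} → run G
t=13: ready={E,H} → run E
t=14: ready={E,H} → run E
t=15: ready={E,H} → run E
t=16: ready={E,H} → run E
t=17: ready={E,H} → run E
t=18: ready={H} → run H
t=19: ready={H} → run H
t=20: ready={H} → run H
t=21: ready={H} → run H
t=22: ready={H} → run H
t=23: (idle)
t=24: (idle)
t=25: (idle)
t=26: (idle)
t=27: (idle)

context switches = 6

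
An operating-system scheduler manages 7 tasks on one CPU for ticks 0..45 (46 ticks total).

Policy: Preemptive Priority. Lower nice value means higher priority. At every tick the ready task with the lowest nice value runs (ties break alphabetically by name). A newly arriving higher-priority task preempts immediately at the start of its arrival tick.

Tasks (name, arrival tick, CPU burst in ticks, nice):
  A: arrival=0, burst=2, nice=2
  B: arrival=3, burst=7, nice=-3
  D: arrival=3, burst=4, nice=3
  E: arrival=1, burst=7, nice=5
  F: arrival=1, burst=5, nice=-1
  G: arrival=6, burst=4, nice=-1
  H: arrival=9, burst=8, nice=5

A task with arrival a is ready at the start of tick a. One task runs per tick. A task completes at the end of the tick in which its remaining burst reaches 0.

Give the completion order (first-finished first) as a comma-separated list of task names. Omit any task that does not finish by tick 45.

t=0: ready={A} → run A
t=1: ready={A,E,F} → run F
t=2: ready={A,E,F} → run F
t=3: ready={A,B,D,E,F} → run B
t=4: ready={A,B,D,E,F} → run B
t=5: ready={A,B,D,E,F} → run B
t=6: ready={A,B,D,E,F,G} → run B
t=7: ready={A,B,D,E,F,G} → run B
t=8: ready={A,B,D,E,F,G} → run B
t=9: ready={A,B,D,E,F,G,H} → run B
t=10: ready={A,D,E,F,G,H} → run F
t=11: ready={A,D,E,F,G,H} → run F
t=12: ready={A,D,E,F,G,H} → run F
t=13: ready={A,D,E,G,H} → run G
t=14: ready={A,D,E,G,H} → run G
t=15: ready={A,D,E,G,H} → run G
t=16: ready={A,D,E,G,H} → run G
t=17: ready={A,D,E,H} → run A
t=18: ready={D,E,H} → run D
t=19: ready={D,E,H} → run D
t=20: ready={D,E,H} → run D
t=21: ready={D,E,H} → run D
t=22: ready={E,H} → run E
t=23: ready={E,H} → run E
t=24: ready={E,H} → run E
t=25: ready={E,H} → run E
t=26: ready={E,H} → run E
t=27: ready={E,H} → run E
t=28: ready={E,H} → run E
t=29: ready={H} → run H
t=30: ready={H} → run H
t=31: ready={H} → run H
t=32: ready={H} → run H
t=33: ready={H} → run H
t=34: ready={H} → run H
t=35: ready={H} → run H
t=36: ready={H} → run H
t=37: (idle)
t=38: (idle)
t=39: (idle)
t=40: (idle)
t=41: (idle)
t=42: (idle)
t=43: (idle)
t=44: (idle)
t=45: (idle)

completion order = B, F, G, A, D, E, H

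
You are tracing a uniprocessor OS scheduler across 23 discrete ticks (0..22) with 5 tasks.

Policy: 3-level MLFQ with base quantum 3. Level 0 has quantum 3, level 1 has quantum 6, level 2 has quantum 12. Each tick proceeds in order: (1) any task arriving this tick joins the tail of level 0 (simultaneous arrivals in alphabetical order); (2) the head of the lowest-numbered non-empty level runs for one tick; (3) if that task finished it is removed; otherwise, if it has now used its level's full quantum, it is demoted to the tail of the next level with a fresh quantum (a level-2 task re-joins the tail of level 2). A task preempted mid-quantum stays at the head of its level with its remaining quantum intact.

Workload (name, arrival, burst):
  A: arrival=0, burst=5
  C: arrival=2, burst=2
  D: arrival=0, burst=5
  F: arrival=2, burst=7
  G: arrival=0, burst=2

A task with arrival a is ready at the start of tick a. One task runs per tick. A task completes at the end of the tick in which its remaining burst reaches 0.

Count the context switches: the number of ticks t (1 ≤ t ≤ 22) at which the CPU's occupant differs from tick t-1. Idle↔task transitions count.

context switches = 8

t=0: L0/L1/L2 = ADG/-/- → run A
t=1: L0/L1/L2 = ADG/-/- → run A
t=2: L0/L1/L2 = ADGCF/-/- → run A
t=3: L0/L1/L2 = DGCF/A/- → run D
t=4: L0/L1/L2 = DGCF/A/- → run D
t=5: L0/L1/L2 = DGCF/A/- → run D
t=6: L0/L1/L2 = GCF/AD/- → run G
t=7: L0/L1/L2 = GCF/AD/- → run G
t=8: L0/L1/L2 = CF/AD/- → run C
t=9: L0/L1/L2 = CF/AD/- → run C
t=10: L0/L1/L2 = F/AD/- → run F
t=11: L0/L1/L2 = F/AD/- → run F
t=12: L0/L1/L2 = F/AD/- → run F
t=13: L0/L1/L2 = -/ADF/- → run A
t=14: L0/L1/L2 = -/ADF/- → run A
t=15: L0/L1/L2 = -/DF/- → run D
t=16: L0/L1/L2 = -/DF/- → run D
t=17: L0/L1/L2 = -/F/- → run F
t=18: L0/L1/L2 = -/F/- → run F
t=19: L0/L1/L2 = -/F/- → run F
t=20: L0/L1/L2 = -/F/- → run F
t=21: (idle)
t=22: (idle)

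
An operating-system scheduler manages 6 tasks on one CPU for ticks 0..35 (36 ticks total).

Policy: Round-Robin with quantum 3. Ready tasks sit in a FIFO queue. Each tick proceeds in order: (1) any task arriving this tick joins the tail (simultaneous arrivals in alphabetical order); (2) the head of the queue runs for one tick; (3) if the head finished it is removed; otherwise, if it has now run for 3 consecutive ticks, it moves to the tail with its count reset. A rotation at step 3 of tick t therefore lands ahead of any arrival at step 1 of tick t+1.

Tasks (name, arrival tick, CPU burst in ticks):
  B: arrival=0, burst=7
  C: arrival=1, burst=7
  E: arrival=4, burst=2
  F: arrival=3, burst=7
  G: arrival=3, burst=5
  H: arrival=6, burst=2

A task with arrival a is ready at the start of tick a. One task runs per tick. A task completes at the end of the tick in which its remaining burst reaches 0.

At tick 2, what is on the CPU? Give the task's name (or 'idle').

t=0: queue=[B] q_used=0 → run B
t=1: queue=[B,C] q_used=1 → run B
t=2: queue=[B,C] q_used=2 → run B
t=3: queue=[C,B,F,G] q_used=0 → run C
t=4: queue=[C,B,F,G,E] q_used=1 → run C
t=5: queue=[C,B,F,G,E] q_used=2 → run C
t=6: queue=[B,F,G,E,C,H] q_used=0 → run B
t=7: queue=[B,F,G,E,C,H] q_used=1 → run B
t=8: queue=[B,F,G,E,C,H] q_used=2 → run B
t=9: queue=[F,G,E,C,H,B] q_used=0 → run F
t=10: queue=[F,G,E,C,H,B] q_used=1 → run F
t=11: queue=[F,G,E,C,H,B] q_used=2 → run F
t=12: queue=[G,E,C,H,B,F] q_used=0 → run G
t=13: queue=[G,E,C,H,B,F] q_used=1 → run G
t=14: queue=[G,E,C,H,B,F] q_used=2 → run G
t=15: queue=[E,C,H,B,F,G] q_used=0 → run E
t=16: queue=[E,C,H,B,F,G] q_used=1 → run E
t=17: queue=[C,H,B,F,G] q_used=0 → run C
t=18: queue=[C,H,B,F,G] q_used=1 → run C
t=19: queue=[C,H,B,F,G] q_used=2 → run C
t=20: queue=[H,B,F,G,C] q_used=0 → run H
t=21: queue=[H,B,F,G,C] q_used=1 → run H
t=22: queue=[B,F,G,C] q_used=0 → run B
t=23: queue=[F,G,C] q_used=0 → run F
t=24: queue=[F,G,C] q_used=1 → run F
t=25: queue=[F,G,C] q_used=2 → run F
t=26: queue=[G,C,F] q_used=0 → run G
t=27: queue=[G,C,F] q_used=1 → run G
t=28: queue=[C,F] q_used=0 → run C
t=29: queue=[F] q_used=0 → run F
t=30: (idle)
t=31: (idle)
t=32: (idle)
t=33: (idle)
t=34: (idle)
t=35: (idle)

running at tick 2 = B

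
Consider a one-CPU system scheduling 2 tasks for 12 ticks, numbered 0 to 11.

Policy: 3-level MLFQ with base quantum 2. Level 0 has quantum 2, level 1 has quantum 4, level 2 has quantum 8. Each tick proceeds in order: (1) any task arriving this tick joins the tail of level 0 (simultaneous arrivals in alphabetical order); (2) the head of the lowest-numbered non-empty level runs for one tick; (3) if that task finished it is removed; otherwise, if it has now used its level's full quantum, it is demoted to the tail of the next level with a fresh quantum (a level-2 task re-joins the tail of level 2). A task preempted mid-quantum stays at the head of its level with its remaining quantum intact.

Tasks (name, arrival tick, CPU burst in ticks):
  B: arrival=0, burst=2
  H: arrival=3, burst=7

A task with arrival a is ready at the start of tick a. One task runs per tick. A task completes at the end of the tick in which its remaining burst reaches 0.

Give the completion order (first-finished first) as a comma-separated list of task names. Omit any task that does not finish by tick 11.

t=0: L0/L1/L2 = B/-/- → run B
t=1: L0/L1/L2 = B/-/- → run B
t=2: (idle)
t=3: L0/L1/L2 = H/-/- → run H
t=4: L0/L1/L2 = H/-/- → run H
t=5: L0/L1/L2 = -/H/- → run H
t=6: L0/L1/L2 = -/H/- → run H
t=7: L0/L1/L2 = -/H/- → run H
t=8: L0/L1/L2 = -/H/- → run H
t=9: L0/L1/L2 = -/-/H → run H
t=10: (idle)
t=11: (idle)

completion order = B, H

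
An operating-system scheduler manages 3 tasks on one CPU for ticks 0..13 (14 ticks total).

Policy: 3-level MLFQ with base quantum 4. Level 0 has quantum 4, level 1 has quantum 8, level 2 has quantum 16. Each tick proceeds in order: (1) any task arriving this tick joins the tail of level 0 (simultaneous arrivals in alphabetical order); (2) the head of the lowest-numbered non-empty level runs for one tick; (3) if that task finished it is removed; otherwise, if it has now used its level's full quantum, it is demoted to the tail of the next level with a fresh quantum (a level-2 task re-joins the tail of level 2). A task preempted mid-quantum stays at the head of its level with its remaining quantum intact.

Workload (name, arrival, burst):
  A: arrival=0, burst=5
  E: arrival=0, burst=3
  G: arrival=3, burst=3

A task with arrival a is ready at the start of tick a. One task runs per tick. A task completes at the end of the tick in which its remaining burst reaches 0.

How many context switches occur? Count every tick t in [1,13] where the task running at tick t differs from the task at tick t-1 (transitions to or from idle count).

context switches = 4

t=0: L0/L1/L2 = AE/-/- → run A
t=1: L0/L1/L2 = AE/-/- → run A
t=2: L0/L1/L2 = AE/-/- → run A
t=3: L0/L1/L2 = AEG/-/- → run A
t=4: L0/L1/L2 = EG/A/- → run E
t=5: L0/L1/L2 = EG/A/- → run E
t=6: L0/L1/L2 = EG/A/- → run E
t=7: L0/L1/L2 = G/A/- → run G
t=8: L0/L1/L2 = G/A/- → run G
t=9: L0/L1/L2 = G/A/- → run G
t=10: L0/L1/L2 = -/A/- → run A
t=11: (idle)
t=12: (idle)
t=13: (idle)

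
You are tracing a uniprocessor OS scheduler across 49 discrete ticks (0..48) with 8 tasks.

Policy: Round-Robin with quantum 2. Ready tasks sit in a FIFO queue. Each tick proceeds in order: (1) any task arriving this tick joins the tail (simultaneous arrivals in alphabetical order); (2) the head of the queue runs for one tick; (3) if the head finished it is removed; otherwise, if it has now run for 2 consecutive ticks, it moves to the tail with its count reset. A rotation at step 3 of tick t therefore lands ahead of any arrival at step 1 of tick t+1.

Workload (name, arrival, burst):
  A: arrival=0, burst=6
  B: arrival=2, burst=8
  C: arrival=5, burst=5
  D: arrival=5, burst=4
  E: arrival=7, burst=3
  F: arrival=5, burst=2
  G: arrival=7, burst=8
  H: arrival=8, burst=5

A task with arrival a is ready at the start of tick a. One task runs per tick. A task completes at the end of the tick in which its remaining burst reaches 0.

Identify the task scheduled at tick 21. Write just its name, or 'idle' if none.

t=0: queue=[A] q_used=0 → run A
t=1: queue=[A] q_used=1 → run A
t=2: queue=[A,B] q_used=0 → run A
t=3: queue=[A,B] q_used=1 → run A
t=4: queue=[B,A] q_used=0 → run B
t=5: queue=[B,A,C,D,F] q_used=1 → run B
t=6: queue=[A,C,D,F,B] q_used=0 → run A
t=7: queue=[A,C,D,F,B,E,G] q_used=1 → run A
t=8: queue=[C,D,F,B,E,G,H] q_used=0 → run C
t=9: queue=[C,D,F,B,E,G,H] q_used=1 → run C
t=10: queue=[D,F,B,E,G,H,C] q_used=0 → run D
t=11: queue=[D,F,B,E,G,H,C] q_used=1 → run D
t=12: queue=[F,B,E,G,H,C,D] q_used=0 → run F
t=13: queue=[F,B,E,G,H,C,D] q_used=1 → run F
t=14: queue=[B,E,G,H,C,D] q_used=0 → run B
t=15: queue=[B,E,G,H,C,D] q_used=1 → run B
t=16: queue=[E,G,H,C,D,B] q_used=0 → run E
t=17: queue=[E,G,H,C,D,B] q_used=1 → run E
t=18: queue=[G,H,C,D,B,E] q_used=0 → run G
t=19: queue=[G,H,C,D,B,E] q_used=1 → run G
t=20: queue=[H,C,D,B,E,G] q_used=0 → run H
t=21: queue=[H,C,D,B,E,G] q_used=1 → run H
t=22: queue=[C,D,B,E,G,H] q_used=0 → run C
t=23: queue=[C,D,B,E,G,H] q_used=1 → run C
t=24: queue=[D,B,E,G,H,C] q_used=0 → run D
t=25: queue=[D,B,E,G,H,C] q_used=1 → run D
t=26: queue=[B,E,G,H,C] q_used=0 → run B
t=27: queue=[B,E,G,H,C] q_used=1 → run B
t=28: queue=[E,G,H,C,B] q_used=0 → run E
t=29: queue=[G,H,C,B] q_used=0 → run G
t=30: queue=[G,H,C,B] q_used=1 → run G
t=31: queue=[H,C,B,G] q_used=0 → run H
t=32: queue=[H,C,B,G] q_used=1 → run H
t=33: queue=[C,B,G,H] q_used=0 → run C
t=34: queue=[B,G,H] q_used=0 → run B
t=35: queue=[B,G,H] q_used=1 → run B
t=36: queue=[G,H] q_used=0 → run G
t=37: queue=[G,H] q_used=1 → run G
t=38: queue=[H,G] q_used=0 → run H
t=39: queue=[G] q_used=0 → run G
t=40: queue=[G] q_used=1 → run G
t=41: (idle)
t=42: (idle)
t=43: (idle)
t=44: (idle)
t=45: (idle)
t=46: (idle)
t=47: (idle)
t=48: (idle)

running at tick 21 = H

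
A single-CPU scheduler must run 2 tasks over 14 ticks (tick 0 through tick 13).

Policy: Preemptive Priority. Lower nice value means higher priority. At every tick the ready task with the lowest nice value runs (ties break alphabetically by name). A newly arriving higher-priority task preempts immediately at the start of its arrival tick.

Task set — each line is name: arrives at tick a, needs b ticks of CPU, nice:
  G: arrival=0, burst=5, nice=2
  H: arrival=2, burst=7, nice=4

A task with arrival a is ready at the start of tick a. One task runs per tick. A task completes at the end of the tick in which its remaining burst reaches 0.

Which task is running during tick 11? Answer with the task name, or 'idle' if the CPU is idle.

t=0: ready={G} → run G
t=1: ready={G} → run G
t=2: ready={G,H} → run G
t=3: ready={G,H} → run G
t=4: ready={G,H} → run G
t=5: ready={H} → run H
t=6: ready={H} → run H
t=7: ready={H} → run H
t=8: ready={H} → run H
t=9: ready={H} → run H
t=10: ready={H} → run H
t=11: ready={H} → run H
t=12: (idle)
t=13: (idle)

running at tick 11 = H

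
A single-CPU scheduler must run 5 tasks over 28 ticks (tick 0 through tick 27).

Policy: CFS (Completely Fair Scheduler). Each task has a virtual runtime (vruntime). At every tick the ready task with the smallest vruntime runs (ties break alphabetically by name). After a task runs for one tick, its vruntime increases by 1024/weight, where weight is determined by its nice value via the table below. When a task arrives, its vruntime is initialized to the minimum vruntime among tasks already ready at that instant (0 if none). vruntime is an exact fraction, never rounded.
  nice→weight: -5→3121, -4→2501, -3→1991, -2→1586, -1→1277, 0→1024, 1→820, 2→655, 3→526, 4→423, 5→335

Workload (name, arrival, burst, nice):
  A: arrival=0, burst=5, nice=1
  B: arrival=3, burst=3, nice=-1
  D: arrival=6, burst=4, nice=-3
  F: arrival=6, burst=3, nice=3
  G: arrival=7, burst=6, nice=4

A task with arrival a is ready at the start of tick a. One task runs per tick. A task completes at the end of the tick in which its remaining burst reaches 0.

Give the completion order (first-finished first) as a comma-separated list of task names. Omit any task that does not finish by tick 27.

t=0: vr[A=0] → run A
t=1: vr[A=256/205] → run A
t=2: vr[A=512/205] → run A
t=3: vr[A=768/205 B=768/205] → run A
t=4: vr[A=1024/205 B=768/205] → run B
t=5: vr[A=1024/205 B=1190656/261785] → run B
t=6: vr[A=1024/205 B=1400576/261785 D=1024/205 F=1024/205] → run A
t=7: vr[B=1400576/261785 D=1024/205 F=1024/205 G=1024/205] → run D
t=8: vr[B=1400576/261785 D=2248704/408155 F=1024/205 G=1024/205] → run F
t=9: vr[B=1400576/261785 D=2248704/408155 F=374272/53915 G=1024/205] → run G
t=10: vr[B=1400576/261785 D=2248704/408155 F=374272/53915 G=643072/86715] → run B
t=11: vr[D=2248704/408155 F=374272/53915 G=643072/86715] → run D
t=12: vr[D=2458624/408155 F=374272/53915 G=643072/86715] → run D
t=13: vr[D=2668544/408155 F=374272/53915 G=643072/86715] → run D
t=14: vr[F=374272/53915 G=643072/86715] → run F
t=15: vr[F=479232/53915 G=643072/86715] → run G
t=16: vr[F=479232/53915 G=852992/86715] → run F
t=17: vr[G=852992/86715] → run G
t=18: vr[G=354304/28905] → run G
t=19: vr[G=1272832/86715] → run G
t=20: vr[G=1482752/86715] → run G
t=21: (idle)
t=22: (idle)
t=23: (idle)
t=24: (idle)
t=25: (idle)
t=26: (idle)
t=27: (idle)

completion order = A, B, D, F, G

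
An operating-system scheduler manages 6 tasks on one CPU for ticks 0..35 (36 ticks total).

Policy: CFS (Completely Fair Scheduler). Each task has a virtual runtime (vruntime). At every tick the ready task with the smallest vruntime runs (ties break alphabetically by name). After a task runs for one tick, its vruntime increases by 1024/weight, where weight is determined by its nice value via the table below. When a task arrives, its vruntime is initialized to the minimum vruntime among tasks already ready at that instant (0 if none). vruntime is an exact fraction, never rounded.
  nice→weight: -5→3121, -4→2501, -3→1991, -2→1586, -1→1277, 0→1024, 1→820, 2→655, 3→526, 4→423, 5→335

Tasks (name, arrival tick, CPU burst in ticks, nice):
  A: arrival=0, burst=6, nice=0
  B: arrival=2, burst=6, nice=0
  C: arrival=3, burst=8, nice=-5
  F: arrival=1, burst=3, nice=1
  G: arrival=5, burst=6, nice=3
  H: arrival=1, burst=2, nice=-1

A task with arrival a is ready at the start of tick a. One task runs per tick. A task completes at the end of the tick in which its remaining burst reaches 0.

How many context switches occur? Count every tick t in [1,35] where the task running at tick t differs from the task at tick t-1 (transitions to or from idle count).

context switches = 25

t=0: vr[A=0] → run A
t=1: vr[A=1 F=1 H=1] → run A
t=2: vr[A=2 B=1 F=1 H=1] → run B
t=3: vr[A=2 B=2 C=1 F=1 H=1] → run C
t=4: vr[A=2 B=2 C=4145/3121 F=1 H=1] → run F
t=5: vr[A=2 B=2 C=4145/3121 F=461/205 G=1 H=1] → run G
t=6: vr[A=2 B=2 C=4145/3121 F=461/205 G=775/263 H=1] → run H
t=7: vr[A=2 B=2 C=4145/3121 F=461/205 G=775/263 H=2301/1277] → run C
t=8: vr[A=2 B=2 C=5169/3121 F=461/205 G=775/263 H=2301/1277] → run C
t=9: vr[A=2 B=2 C=6193/3121 F=461/205 G=775/263 H=2301/1277] → run H
t=10: vr[A=2 B=2 C=6193/3121 F=461/205 G=775/263] → run C
t=11: vr[A=2 B=2 C=7217/3121 F=461/205 G=775/263] → run A
t=12: vr[A=3 B=2 C=7217/3121 F=461/205 G=775/263] → run B
t=13: vr[A=3 B=3 C=7217/3121 F=461/205 G=775/263] → run F
t=14: vr[A=3 B=3 C=7217/3121 F=717/205 G=775/263] → run C
t=15: vr[A=3 B=3 C=8241/3121 F=717/205 G=775/263] → run C
t=16: vr[A=3 B=3 C=9265/3121 F=717/205 G=775/263] → run G
t=17: vr[A=3 B=3 C=9265/3121 F=717/205 G=1287/263] → run C
t=18: vr[A=3 B=3 C=10289/3121 F=717/205 G=1287/263] → run A
t=19: vr[A=4 B=3 C=10289/3121 F=717/205 G=1287/263] → run B
t=20: vr[A=4 B=4 C=10289/3121 F=717/205 G=1287/263] → run C
t=21: vr[A=4 B=4 F=717/205 G=1287/263] → run F
t=22: vr[A=4 B=4 G=1287/263] → run A
t=23: vr[A=5 B=4 G=1287/263] → run B
t=24: vr[A=5 B=5 G=1287/263] → run G
t=25: vr[A=5 B=5 G=1799/263] → run A
t=26: vr[B=5 G=1799/263] → run B
t=27: vr[B=6 G=1799/263] → run B
t=28: vr[G=1799/263] → run G
t=29: vr[G=2311/263] → run G
t=30: vr[G=2823/263] → run G
t=31: (idle)
t=32: (idle)
t=33: (idle)
t=34: (idle)
t=35: (idle)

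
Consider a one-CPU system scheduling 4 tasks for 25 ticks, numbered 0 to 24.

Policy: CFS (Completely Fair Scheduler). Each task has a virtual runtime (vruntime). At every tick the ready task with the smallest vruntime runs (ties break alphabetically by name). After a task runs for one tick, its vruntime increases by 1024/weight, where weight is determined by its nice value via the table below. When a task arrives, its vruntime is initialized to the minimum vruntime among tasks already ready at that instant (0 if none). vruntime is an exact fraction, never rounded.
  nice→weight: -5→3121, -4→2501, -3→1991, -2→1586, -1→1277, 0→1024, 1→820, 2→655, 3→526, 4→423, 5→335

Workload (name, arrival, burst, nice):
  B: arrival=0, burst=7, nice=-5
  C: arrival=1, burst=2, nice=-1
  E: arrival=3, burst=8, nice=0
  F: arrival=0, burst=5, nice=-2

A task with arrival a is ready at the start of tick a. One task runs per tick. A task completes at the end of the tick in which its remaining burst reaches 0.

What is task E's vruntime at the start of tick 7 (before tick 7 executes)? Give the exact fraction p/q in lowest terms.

vruntime(E, start of tick 7) = 4145/3121

t=0: vr[B=0 F=0] → run B
t=1: vr[B=1024/3121 C=0 F=0] → run C
t=2: vr[B=1024/3121 C=1024/1277 F=0] → run F
t=3: vr[B=1024/3121 C=1024/1277 E=1024/3121 F=512/793] → run B
t=4: vr[B=2048/3121 C=1024/1277 E=1024/3121 F=512/793] → run E
t=5: vr[B=2048/3121 C=1024/1277 E=4145/3121 F=512/793] → run F
t=6: vr[B=2048/3121 C=1024/1277 E=4145/3121 F=1024/793] → run B
t=7: vr[B=3072/3121 C=1024/1277 E=4145/3121 F=1024/793] → run C
t=8: vr[B=3072/3121 E=4145/3121 F=1024/793] → run B
t=9: vr[B=4096/3121 E=4145/3121 F=1024/793] → run F
t=10: vr[B=4096/3121 E=4145/3121 F=1536/793] → run B
t=11: vr[B=5120/3121 E=4145/3121 F=1536/793] → run E
t=12: vr[B=5120/3121 E=7266/3121 F=1536/793] → run B
t=13: vr[B=6144/3121 E=7266/3121 F=1536/793] → run F
t=14: vr[B=6144/3121 E=7266/3121 F=2048/793] → run B
t=15: vr[E=7266/3121 F=2048/793] → run E
t=16: vr[E=10387/3121 F=2048/793] → run F
t=17: vr[E=10387/3121] → run E
t=18: vr[E=13508/3121] → run E
t=19: vr[E=16629/3121] → run E
t=20: vr[E=19750/3121] → run E
t=21: vr[E=22871/3121] → run E
t=22: (idle)
t=23: (idle)
t=24: (idle)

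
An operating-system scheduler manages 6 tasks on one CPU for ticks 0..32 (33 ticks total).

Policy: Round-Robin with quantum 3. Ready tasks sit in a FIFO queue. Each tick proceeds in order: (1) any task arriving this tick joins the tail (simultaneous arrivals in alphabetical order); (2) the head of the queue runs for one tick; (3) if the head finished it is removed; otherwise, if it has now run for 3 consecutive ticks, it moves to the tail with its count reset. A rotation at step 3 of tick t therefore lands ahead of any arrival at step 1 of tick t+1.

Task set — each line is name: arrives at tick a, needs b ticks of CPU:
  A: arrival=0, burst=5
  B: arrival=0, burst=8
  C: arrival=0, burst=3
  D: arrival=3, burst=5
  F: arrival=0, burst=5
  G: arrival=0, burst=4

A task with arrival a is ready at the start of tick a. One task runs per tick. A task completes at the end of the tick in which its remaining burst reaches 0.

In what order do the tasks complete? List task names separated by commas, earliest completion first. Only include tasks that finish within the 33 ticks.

completion order = C, A, F, G, D, B

t=0: queue=[A,B,C,F,G] q_used=0 → run A
t=1: queue=[A,B,C,F,G] q_used=1 → run A
t=2: queue=[A,B,C,F,G] q_used=2 → run A
t=3: queue=[B,C,F,G,A,D] q_used=0 → run B
t=4: queue=[B,C,F,G,A,D] q_used=1 → run B
t=5: queue=[B,C,F,G,A,D] q_used=2 → run B
t=6: queue=[C,F,G,A,D,B] q_used=0 → run C
t=7: queue=[C,F,G,A,D,B] q_used=1 → run C
t=8: queue=[C,F,G,A,D,B] q_used=2 → run C
t=9: queue=[F,G,A,D,B] q_used=0 → run F
t=10: queue=[F,G,A,D,B] q_used=1 → run F
t=11: queue=[F,G,A,D,B] q_used=2 → run F
t=12: queue=[G,A,D,B,F] q_used=0 → run G
t=13: queue=[G,A,D,B,F] q_used=1 → run G
t=14: queue=[G,A,D,B,F] q_used=2 → run G
t=15: queue=[A,D,B,F,G] q_used=0 → run A
t=16: queue=[A,D,B,F,G] q_used=1 → run A
t=17: queue=[D,B,F,G] q_used=0 → run D
t=18: queue=[D,B,F,G] q_used=1 → run D
t=19: queue=[D,B,F,G] q_used=2 → run D
t=20: queue=[B,F,G,D] q_used=0 → run B
t=21: queue=[B,F,G,D] q_used=1 → run B
t=22: queue=[B,F,G,D] q_used=2 → run B
t=23: queue=[F,G,D,B] q_used=0 → run F
t=24: queue=[F,G,D,B] q_used=1 → run F
t=25: queue=[G,D,B] q_used=0 → run G
t=26: queue=[D,B] q_used=0 → run D
t=27: queue=[D,B] q_used=1 → run D
t=28: queue=[B] q_used=0 → run B
t=29: queue=[B] q_used=1 → run B
t=30: (idle)
t=31: (idle)
t=32: (idle)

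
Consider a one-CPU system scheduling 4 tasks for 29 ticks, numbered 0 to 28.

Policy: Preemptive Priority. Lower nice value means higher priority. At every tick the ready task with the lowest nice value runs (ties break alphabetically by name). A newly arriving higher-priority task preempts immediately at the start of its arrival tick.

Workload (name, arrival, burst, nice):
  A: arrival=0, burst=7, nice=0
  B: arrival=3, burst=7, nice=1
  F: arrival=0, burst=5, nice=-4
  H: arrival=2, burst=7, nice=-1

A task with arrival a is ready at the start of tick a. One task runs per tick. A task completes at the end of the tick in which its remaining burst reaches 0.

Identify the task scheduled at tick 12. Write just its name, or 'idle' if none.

running at tick 12 = A

t=0: ready={A,F} → run F
t=1: ready={A,F} → run F
t=2: ready={A,F,H} → run F
t=3: ready={A,B,F,H} → run F
t=4: ready={A,B,F,H} → run F
t=5: ready={A,B,H} → run H
t=6: ready={A,B,H} → run H
t=7: ready={A,B,H} → run H
t=8: ready={A,B,H} → run H
t=9: ready={A,B,H} → run H
t=10: ready={A,B,H} → run H
t=11: ready={A,B,H} → run H
t=12: ready={A,B} → run A
t=13: ready={A,B} → run A
t=14: ready={A,B} → run A
t=15: ready={A,B} → run A
t=16: ready={A,B} → run A
t=17: ready={A,B} → run A
t=18: ready={A,B} → run A
t=19: ready={B} → run B
t=20: ready={B} → run B
t=21: ready={B} → run B
t=22: ready={B} → run B
t=23: ready={B} → run B
t=24: ready={B} → run B
t=25: ready={B} → run B
t=26: (idle)
t=27: (idle)
t=28: (idle)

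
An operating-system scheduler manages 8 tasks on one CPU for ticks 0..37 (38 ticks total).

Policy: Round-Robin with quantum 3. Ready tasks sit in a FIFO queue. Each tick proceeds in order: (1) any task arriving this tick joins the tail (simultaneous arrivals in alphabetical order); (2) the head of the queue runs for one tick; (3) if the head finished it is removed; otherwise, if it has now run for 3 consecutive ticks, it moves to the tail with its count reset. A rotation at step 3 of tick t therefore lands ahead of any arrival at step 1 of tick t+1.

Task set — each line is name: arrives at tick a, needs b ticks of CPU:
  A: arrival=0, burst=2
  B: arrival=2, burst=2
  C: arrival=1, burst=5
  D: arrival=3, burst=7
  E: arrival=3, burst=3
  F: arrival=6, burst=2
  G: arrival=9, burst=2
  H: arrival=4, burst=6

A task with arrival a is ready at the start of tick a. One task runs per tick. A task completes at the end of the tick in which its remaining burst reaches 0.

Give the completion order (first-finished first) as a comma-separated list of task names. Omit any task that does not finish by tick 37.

t=0: queue=[A] q_used=0 → run A
t=1: queue=[A,C] q_used=1 → run A
t=2: queue=[C,B] q_used=0 → run C
t=3: queue=[C,B,D,E] q_used=1 → run C
t=4: queue=[C,B,D,E,H] q_used=2 → run C
t=5: queue=[B,D,E,H,C] q_used=0 → run B
t=6: queue=[B,D,E,H,C,F] q_used=1 → run B
t=7: queue=[D,E,H,C,F] q_used=0 → run D
t=8: queue=[D,E,H,C,F] q_used=1 → run D
t=9: queue=[D,E,H,C,F,G] q_used=2 → run D
t=10: queue=[E,H,C,F,G,D] q_used=0 → run E
t=11: queue=[E,H,C,F,G,D] q_used=1 → run E
t=12: queue=[E,H,C,F,G,D] q_used=2 → run E
t=13: queue=[H,C,F,G,D] q_used=0 → run H
t=14: queue=[H,C,F,G,D] q_used=1 → run H
t=15: queue=[H,C,F,G,D] q_used=2 → run H
t=16: queue=[C,F,G,D,H] q_used=0 → run C
t=17: queue=[C,F,G,D,H] q_used=1 → run C
t=18: queue=[F,G,D,H] q_used=0 → run F
t=19: queue=[F,G,D,H] q_used=1 → run F
t=20: queue=[G,D,H] q_used=0 → run G
t=21: queue=[G,D,H] q_used=1 → run G
t=22: queue=[D,H] q_used=0 → run D
t=23: queue=[D,H] q_used=1 → run D
t=24: queue=[D,H] q_used=2 → run D
t=25: queue=[H,D] q_used=0 → run H
t=26: queue=[H,D] q_used=1 → run H
t=27: queue=[H,D] q_used=2 → run H
t=28: queue=[D] q_used=0 → run D
t=29: (idle)
t=30: (idle)
t=31: (idle)
t=32: (idle)
t=33: (idle)
t=34: (idle)
t=35: (idle)
t=36: (idle)
t=37: (idle)

completion order = A, B, E, C, F, G, H, D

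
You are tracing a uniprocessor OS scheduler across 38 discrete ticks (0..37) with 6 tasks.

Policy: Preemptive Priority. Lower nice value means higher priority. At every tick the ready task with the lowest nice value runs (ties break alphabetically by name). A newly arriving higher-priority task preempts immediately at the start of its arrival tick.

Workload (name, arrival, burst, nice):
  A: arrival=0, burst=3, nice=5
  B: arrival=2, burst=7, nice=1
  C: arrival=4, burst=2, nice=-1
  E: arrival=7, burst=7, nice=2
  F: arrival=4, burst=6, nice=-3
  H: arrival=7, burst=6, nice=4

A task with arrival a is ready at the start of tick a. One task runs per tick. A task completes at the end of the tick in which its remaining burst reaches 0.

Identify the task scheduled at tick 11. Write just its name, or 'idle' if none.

t=0: ready={A} → run A
t=1: ready={A} → run A
t=2: ready={A,B} → run B
t=3: ready={A,B} → run B
t=4: ready={A,B,C,F} → run F
t=5: ready={A,B,C,F} → run F
t=6: ready={A,B,C,F} → run F
t=7: ready={A,B,C,E,F,H} → run F
t=8: ready={A,B,C,E,F,H} → run F
t=9: ready={A,B,C,E,F,H} → run F
t=10: ready={A,B,C,E,H} → run C
t=11: ready={A,B,C,E,H} → run C
t=12: ready={A,B,E,H} → run B
t=13: ready={A,B,E,H} → run B
t=14: ready={A,B,E,H} → run B
t=15: ready={A,B,E,H} → run B
t=16: ready={A,B,E,H} → run B
t=17: ready={A,E,H} → run E
t=18: ready={A,E,H} → run E
t=19: ready={A,E,H} → run E
t=20: ready={A,E,H} → run E
t=21: ready={A,E,H} → run E
t=22: ready={A,E,H} → run E
t=23: ready={A,E,H} → run E
t=24: ready={A,H} → run H
t=25: ready={A,H} → run H
t=26: ready={A,H} → run H
t=27: ready={A,H} → run H
t=28: ready={A,H} → run H
t=29: ready={A,H} → run H
t=30: ready={A} → run A
t=31: (idle)
t=32: (idle)
t=33: (idle)
t=34: (idle)
t=35: (idle)
t=36: (idle)
t=37: (idle)

running at tick 11 = C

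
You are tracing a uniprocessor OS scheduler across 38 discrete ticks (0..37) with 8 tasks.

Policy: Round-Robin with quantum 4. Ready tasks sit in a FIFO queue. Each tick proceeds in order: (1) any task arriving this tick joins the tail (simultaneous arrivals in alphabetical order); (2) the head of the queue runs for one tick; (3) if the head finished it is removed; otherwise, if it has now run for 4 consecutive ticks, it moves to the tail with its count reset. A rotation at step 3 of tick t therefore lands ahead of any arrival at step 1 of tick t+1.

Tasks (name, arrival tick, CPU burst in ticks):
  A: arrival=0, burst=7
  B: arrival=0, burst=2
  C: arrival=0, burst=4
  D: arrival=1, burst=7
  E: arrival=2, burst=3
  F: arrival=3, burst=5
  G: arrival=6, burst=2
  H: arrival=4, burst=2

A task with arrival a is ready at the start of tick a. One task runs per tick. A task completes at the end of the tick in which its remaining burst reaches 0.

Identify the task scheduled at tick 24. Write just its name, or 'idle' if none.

t=0: queue=[A,B,C] q_used=0 → run A
t=1: queue=[A,B,C,D] q_used=1 → run A
t=2: queue=[A,B,C,D,E] q_used=2 → run A
t=3: queue=[A,B,C,D,E,F] q_used=3 → run A
t=4: queue=[B,C,D,E,F,A,H] q_used=0 → run B
t=5: queue=[B,C,D,E,F,A,H] q_used=1 → run B
t=6: queue=[C,D,E,F,A,H,G] q_used=0 → run C
t=7: queue=[C,D,E,F,A,H,G] q_used=1 → run C
t=8: queue=[C,D,E,F,A,H,G] q_used=2 → run C
t=9: queue=[C,D,E,F,A,H,G] q_used=3 → run C
t=10: queue=[D,E,F,A,H,G] q_used=0 → run D
t=11: queue=[D,E,F,A,H,G] q_used=1 → run D
t=12: queue=[D,E,F,A,H,G] q_used=2 → run D
t=13: queue=[D,E,F,A,H,G] q_used=3 → run D
t=14: queue=[E,F,A,H,G,D] q_used=0 → run E
t=15: queue=[E,F,A,H,G,D] q_used=1 → run E
t=16: queue=[E,F,A,H,G,D] q_used=2 → run E
t=17: queue=[F,A,H,G,D] q_used=0 → run F
t=18: queue=[F,A,H,G,D] q_used=1 → run F
t=19: queue=[F,A,H,G,D] q_used=2 → run F
t=20: queue=[F,A,H,G,D] q_used=3 → run F
t=21: queue=[A,H,G,D,F] q_used=0 → run A
t=22: queue=[A,H,G,D,F] q_used=1 → run A
t=23: queue=[A,H,G,D,F] q_used=2 → run A
t=24: queue=[H,G,D,F] q_used=0 → run H
t=25: queue=[H,G,D,F] q_used=1 → run H
t=26: queue=[G,D,F] q_used=0 → run G
t=27: queue=[G,D,F] q_used=1 → run G
t=28: queue=[D,F] q_used=0 → run D
t=29: queue=[D,F] q_used=1 → run D
t=30: queue=[D,F] q_used=2 → run D
t=31: queue=[F] q_used=0 → run F
t=32: (idle)
t=33: (idle)
t=34: (idle)
t=35: (idle)
t=36: (idle)
t=37: (idle)

running at tick 24 = H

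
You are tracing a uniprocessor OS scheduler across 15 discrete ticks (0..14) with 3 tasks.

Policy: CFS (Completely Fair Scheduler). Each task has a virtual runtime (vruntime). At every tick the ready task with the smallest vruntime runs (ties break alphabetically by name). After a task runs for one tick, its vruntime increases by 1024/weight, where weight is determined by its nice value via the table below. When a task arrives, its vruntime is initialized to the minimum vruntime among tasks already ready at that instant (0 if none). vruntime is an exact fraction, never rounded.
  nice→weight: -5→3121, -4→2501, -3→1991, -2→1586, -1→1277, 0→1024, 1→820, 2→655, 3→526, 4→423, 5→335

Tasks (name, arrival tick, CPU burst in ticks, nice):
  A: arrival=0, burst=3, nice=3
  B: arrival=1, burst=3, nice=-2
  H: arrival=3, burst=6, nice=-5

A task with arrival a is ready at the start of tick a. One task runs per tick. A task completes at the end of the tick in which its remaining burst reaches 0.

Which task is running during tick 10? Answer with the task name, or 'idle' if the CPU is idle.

running at tick 10 = H

t=0: vr[A=0] → run A
t=1: vr[A=512/263 B=512/263] → run A
t=2: vr[A=1024/263 B=512/263] → run B
t=3: vr[A=1024/263 B=540672/208559 H=540672/208559] → run B
t=4: vr[A=1024/263 B=675328/208559 H=540672/208559] → run H
t=5: vr[A=1024/263 B=675328/208559 H=1901001728/650912639] → run H
t=6: vr[A=1024/263 B=675328/208559 H=2114566144/650912639] → run B
t=7: vr[A=1024/263 H=2114566144/650912639] → run H
t=8: vr[A=1024/263 H=2328130560/650912639] → run H
t=9: vr[A=1024/263 H=2541694976/650912639] → run A
t=10: vr[H=2541694976/650912639] → run H
t=11: vr[H=2755259392/650912639] → run H
t=12: (idle)
t=13: (idle)
t=14: (idle)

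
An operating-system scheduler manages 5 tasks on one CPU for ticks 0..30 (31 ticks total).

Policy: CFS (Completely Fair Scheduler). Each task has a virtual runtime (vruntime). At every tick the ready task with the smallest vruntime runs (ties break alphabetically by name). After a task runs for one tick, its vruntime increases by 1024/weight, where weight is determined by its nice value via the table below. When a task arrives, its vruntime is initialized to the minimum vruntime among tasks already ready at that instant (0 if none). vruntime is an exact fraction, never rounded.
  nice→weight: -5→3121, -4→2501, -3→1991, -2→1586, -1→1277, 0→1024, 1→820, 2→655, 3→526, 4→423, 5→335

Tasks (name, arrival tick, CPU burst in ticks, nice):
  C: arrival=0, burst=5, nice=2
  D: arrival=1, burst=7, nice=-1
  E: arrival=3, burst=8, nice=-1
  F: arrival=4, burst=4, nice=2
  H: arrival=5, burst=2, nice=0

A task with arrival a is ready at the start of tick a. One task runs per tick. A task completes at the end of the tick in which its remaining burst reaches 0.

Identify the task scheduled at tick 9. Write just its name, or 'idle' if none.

t=0: vr[C=0] → run C
t=1: vr[C=1024/655 D=1024/655] → run C
t=2: vr[C=2048/655 D=1024/655] → run D
t=3: vr[C=2048/655 D=1978368/836435 E=1978368/836435] → run D
t=4: vr[C=2048/655 D=2649088/836435 E=1978368/836435 F=1978368/836435] → run E
t=5: vr[C=2048/655 D=2649088/836435 E=2649088/836435 F=1978368/836435 H=1978368/836435] → run F
t=6: vr[C=2048/655 D=2649088/836435 E=2649088/836435 F=3286016/836435 H=1978368/836435] → run H
t=7: vr[C=2048/655 D=2649088/836435 E=2649088/836435 F=3286016/836435 H=2814803/836435] → run C
t=8: vr[C=3072/655 D=2649088/836435 E=2649088/836435 F=3286016/836435 H=2814803/836435] → run D
t=9: vr[C=3072/655 D=3319808/836435 E=2649088/836435 F=3286016/836435 H=2814803/836435] → run E
t=10: vr[C=3072/655 D=3319808/836435 E=3319808/836435 F=3286016/836435 H=2814803/836435] → run H
t=11: vr[C=3072/655 D=3319808/836435 E=3319808/836435 F=3286016/836435] → run F
t=12: vr[C=3072/655 D=3319808/836435 E=3319808/836435 F=4593664/836435] → run D
t=13: vr[C=3072/655 D=3990528/836435 E=3319808/836435 F=4593664/836435] → run E
t=14: vr[C=3072/655 D=3990528/836435 E=3990528/836435 F=4593664/836435] → run C
t=15: vr[C=4096/655 D=3990528/836435 E=3990528/836435 F=4593664/836435] → run D
t=16: vr[C=4096/655 D=4661248/836435 E=3990528/836435 F=4593664/836435] → run E
t=17: vr[C=4096/655 D=4661248/836435 E=4661248/836435 F=4593664/836435] → run F
t=18: vr[C=4096/655 D=4661248/836435 E=4661248/836435 F=5901312/836435] → run D
t=19: vr[C=4096/655 D=5331968/836435 E=4661248/836435 F=5901312/836435] → run E
t=20: vr[C=4096/655 D=5331968/836435 E=5331968/836435 F=5901312/836435] → run C
t=21: vr[D=5331968/836435 E=5331968/836435 F=5901312/836435] → run D
t=22: vr[E=5331968/836435 F=5901312/836435] → run E
t=23: vr[E=6002688/836435 F=5901312/836435] → run F
t=24: vr[E=6002688/836435] → run E
t=25: vr[E=6673408/836435] → run E
t=26: (idle)
t=27: (idle)
t=28: (idle)
t=29: (idle)
t=30: (idle)

running at tick 9 = E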